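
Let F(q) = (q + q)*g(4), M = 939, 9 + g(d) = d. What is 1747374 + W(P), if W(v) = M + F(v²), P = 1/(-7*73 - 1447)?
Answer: 3351309720061/1916882 ≈ 1.7483e+6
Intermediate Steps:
g(d) = -9 + d
P = -1/1958 (P = 1/(-511 - 1447) = 1/(-1958) = -1/1958 ≈ -0.00051073)
F(q) = -10*q (F(q) = (q + q)*(-9 + 4) = (2*q)*(-5) = -10*q)
W(v) = 939 - 10*v²
1747374 + W(P) = 1747374 + (939 - 10*(-1/1958)²) = 1747374 + (939 - 10*1/3833764) = 1747374 + (939 - 5/1916882) = 1747374 + 1799952193/1916882 = 3351309720061/1916882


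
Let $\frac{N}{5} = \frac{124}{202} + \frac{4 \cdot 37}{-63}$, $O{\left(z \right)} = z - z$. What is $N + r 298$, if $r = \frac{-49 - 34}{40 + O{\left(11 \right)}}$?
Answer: $- \frac{79795421}{127260} \approx -627.03$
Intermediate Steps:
$O{\left(z \right)} = 0$
$N = - \frac{55210}{6363}$ ($N = 5 \left(\frac{124}{202} + \frac{4 \cdot 37}{-63}\right) = 5 \left(124 \cdot \frac{1}{202} + 148 \left(- \frac{1}{63}\right)\right) = 5 \left(\frac{62}{101} - \frac{148}{63}\right) = 5 \left(- \frac{11042}{6363}\right) = - \frac{55210}{6363} \approx -8.6767$)
$r = - \frac{83}{40}$ ($r = \frac{-49 - 34}{40 + 0} = - \frac{83}{40} \approx -2.075$)
$N + r 298 = - \frac{55210}{6363} - \frac{12367}{20} = - \frac{79795421}{127260}$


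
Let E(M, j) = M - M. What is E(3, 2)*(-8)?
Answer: 0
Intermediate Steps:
E(M, j) = 0
E(3, 2)*(-8) = 0*(-8) = 0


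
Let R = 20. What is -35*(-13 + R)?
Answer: -245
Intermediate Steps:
-35*(-13 + R) = -35*(-13 + 20) = -35*7 = -245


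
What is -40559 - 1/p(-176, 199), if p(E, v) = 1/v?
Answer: -40758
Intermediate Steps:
-40559 - 1/p(-176, 199) = -40559 - 1/(1/199) = -40559 - 1/1/199 = -40559 - 1*199 = -40559 - 199 = -40758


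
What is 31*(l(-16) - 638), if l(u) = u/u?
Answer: -19747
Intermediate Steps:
l(u) = 1
31*(l(-16) - 638) = 31*(1 - 638) = 31*(-637) = -19747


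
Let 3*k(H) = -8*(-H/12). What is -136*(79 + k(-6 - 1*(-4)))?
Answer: -96152/9 ≈ -10684.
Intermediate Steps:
k(H) = 2*H/9 (k(H) = (-8*(-H/12))/3 = (-(-2)*H/3)/3 = (2*H/3)/3 = 2*H/9)
-136*(79 + k(-6 - 1*(-4))) = -136*(79 + 2*(-6 - 1*(-4))/9) = -136*(79 + 2*(-6 + 4)/9) = -136*(79 + (2/9)*(-2)) = -136*(79 - 4/9) = -136*707/9 = -96152/9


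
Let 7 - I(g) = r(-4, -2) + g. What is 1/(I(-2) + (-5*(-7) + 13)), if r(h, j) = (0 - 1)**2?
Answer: 1/56 ≈ 0.017857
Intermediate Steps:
r(h, j) = 1 (r(h, j) = (-1)**2 = 1)
I(g) = 6 - g (I(g) = 7 - (1 + g) = 7 + (-1 - g) = 6 - g)
1/(I(-2) + (-5*(-7) + 13)) = 1/((6 - 1*(-2)) + (-5*(-7) + 13)) = 1/((6 + 2) + (35 + 13)) = 1/(8 + 48) = 1/56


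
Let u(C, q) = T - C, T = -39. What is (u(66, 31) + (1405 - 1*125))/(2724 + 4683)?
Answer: 1175/7407 ≈ 0.15863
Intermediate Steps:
u(C, q) = -39 - C
(u(66, 31) + (1405 - 1*125))/(2724 + 4683) = ((-39 - 1*66) + (1405 - 1*125))/(2724 + 4683) = ((-39 - 66) + (1405 - 125))/7407 = (-105 + 1280)*(1/7407) = 1175*(1/7407) = 1175/7407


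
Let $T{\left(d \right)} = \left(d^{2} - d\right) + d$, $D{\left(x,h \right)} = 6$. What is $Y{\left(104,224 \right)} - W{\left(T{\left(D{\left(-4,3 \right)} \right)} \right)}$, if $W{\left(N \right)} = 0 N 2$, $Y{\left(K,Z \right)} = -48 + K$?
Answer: $56$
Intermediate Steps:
$T{\left(d \right)} = d^{2}$
$W{\left(N \right)} = 0$ ($W{\left(N \right)} = 0 \cdot 2 = 0$)
$Y{\left(104,224 \right)} - W{\left(T{\left(D{\left(-4,3 \right)} \right)} \right)} = \left(-48 + 104\right) - 0 = 56 + 0 = 56$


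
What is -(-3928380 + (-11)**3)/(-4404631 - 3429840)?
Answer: -3929711/7834471 ≈ -0.50159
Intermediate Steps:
-(-3928380 + (-11)**3)/(-4404631 - 3429840) = -(-3928380 - 1331)/(-7834471) = -(-3929711)*(-1)/7834471 = -1*3929711/7834471 = -3929711/7834471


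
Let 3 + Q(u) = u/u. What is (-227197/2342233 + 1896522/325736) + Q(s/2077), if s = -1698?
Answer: 1421095477329/381474804244 ≈ 3.7253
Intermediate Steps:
Q(u) = -2 (Q(u) = -3 + u/u = -3 + 1 = -2)
(-227197/2342233 + 1896522/325736) + Q(s/2077) = (-227197/2342233 + 1896522/325736) - 2 = (-227197*1/2342233 + 1896522*(1/325736)) - 2 = (-227197/2342233 + 948261/162868) - 2 = 2184045085817/381474804244 - 2 = 1421095477329/381474804244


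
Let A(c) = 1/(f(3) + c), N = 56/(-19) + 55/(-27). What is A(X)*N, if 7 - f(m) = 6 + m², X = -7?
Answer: 2557/7695 ≈ 0.33229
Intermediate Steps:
f(m) = 1 - m² (f(m) = 7 - (6 + m²) = 7 + (-6 - m²) = 1 - m²)
N = -2557/513 (N = 56*(-1/19) + 55*(-1/27) = -56/19 - 55/27 = -2557/513 ≈ -4.9844)
A(c) = 1/(-8 + c) (A(c) = 1/((1 - 1*3²) + c) = 1/((1 - 1*9) + c) = 1/((1 - 9) + c) = 1/(-8 + c))
A(X)*N = -2557/513/(-8 - 7) = -2557/513/(-15) = -1/15*(-2557/513) = 2557/7695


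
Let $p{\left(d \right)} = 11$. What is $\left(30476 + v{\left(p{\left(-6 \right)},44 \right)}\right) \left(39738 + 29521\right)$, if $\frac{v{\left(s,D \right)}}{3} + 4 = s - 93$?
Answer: $2092868462$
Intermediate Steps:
$v{\left(s,D \right)} = -291 + 3 s$ ($v{\left(s,D \right)} = -12 + 3 \left(s - 93\right) = -12 + 3 \left(-93 + s\right) = -12 + \left(-279 + 3 s\right) = -291 + 3 s$)
$\left(30476 + v{\left(p{\left(-6 \right)},44 \right)}\right) \left(39738 + 29521\right) = \left(30476 + \left(-291 + 3 \cdot 11\right)\right) \left(39738 + 29521\right) = \left(30476 + \left(-291 + 33\right)\right) 69259 = \left(30476 - 258\right) 69259 = 30218 \cdot 69259 = 2092868462$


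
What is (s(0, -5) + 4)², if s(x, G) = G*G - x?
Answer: 841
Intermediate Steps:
s(x, G) = G² - x
(s(0, -5) + 4)² = (((-5)² - 1*0) + 4)² = ((25 + 0) + 4)² = (25 + 4)² = 29² = 841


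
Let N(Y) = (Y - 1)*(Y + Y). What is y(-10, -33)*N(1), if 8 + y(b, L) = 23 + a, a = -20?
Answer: 0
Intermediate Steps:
y(b, L) = -5 (y(b, L) = -8 + (23 - 20) = -8 + 3 = -5)
N(Y) = 2*Y*(-1 + Y) (N(Y) = (-1 + Y)*(2*Y) = 2*Y*(-1 + Y))
y(-10, -33)*N(1) = -10*(-1 + 1) = -10*0 = -5*0 = 0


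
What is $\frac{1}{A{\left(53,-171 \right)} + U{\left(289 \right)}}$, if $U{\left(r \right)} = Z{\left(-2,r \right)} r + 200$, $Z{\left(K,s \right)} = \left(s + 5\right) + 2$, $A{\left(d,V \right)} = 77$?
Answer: $\frac{1}{85821} \approx 1.1652 \cdot 10^{-5}$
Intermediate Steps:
$Z{\left(K,s \right)} = 7 + s$ ($Z{\left(K,s \right)} = \left(5 + s\right) + 2 = 7 + s$)
$U{\left(r \right)} = 200 + r \left(7 + r\right)$ ($U{\left(r \right)} = \left(7 + r\right) r + 200 = r \left(7 + r\right) + 200 = 200 + r \left(7 + r\right)$)
$\frac{1}{A{\left(53,-171 \right)} + U{\left(289 \right)}} = \frac{1}{77 + \left(200 + 289 \left(7 + 289\right)\right)} = \frac{1}{77 + \left(200 + 289 \cdot 296\right)} = \frac{1}{77 + \left(200 + 85544\right)} = \frac{1}{77 + 85744} = \frac{1}{85821}$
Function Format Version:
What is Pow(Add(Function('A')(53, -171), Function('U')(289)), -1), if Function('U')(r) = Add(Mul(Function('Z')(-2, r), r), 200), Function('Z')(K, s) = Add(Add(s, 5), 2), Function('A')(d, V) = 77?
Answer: Rational(1, 85821) ≈ 1.1652e-5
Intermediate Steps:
Function('Z')(K, s) = Add(7, s) (Function('Z')(K, s) = Add(Add(5, s), 2) = Add(7, s))
Function('U')(r) = Add(200, Mul(r, Add(7, r))) (Function('U')(r) = Add(Mul(Add(7, r), r), 200) = Add(Mul(r, Add(7, r)), 200) = Add(200, Mul(r, Add(7, r))))
Pow(Add(Function('A')(53, -171), Function('U')(289)), -1) = Pow(Add(77, Add(200, Mul(289, Add(7, 289)))), -1) = Pow(Add(77, Add(200, Mul(289, 296))), -1) = Pow(Add(77, Add(200, 85544)), -1) = Pow(Add(77, 85744), -1) = Pow(85821, -1) = Rational(1, 85821)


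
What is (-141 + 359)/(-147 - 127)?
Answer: -109/137 ≈ -0.79562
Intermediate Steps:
(-141 + 359)/(-147 - 127) = 218/(-274) = 218*(-1/274) = -109/137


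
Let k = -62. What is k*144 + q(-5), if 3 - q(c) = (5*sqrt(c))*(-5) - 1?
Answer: -8924 + 25*I*sqrt(5) ≈ -8924.0 + 55.902*I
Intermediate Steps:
q(c) = 4 + 25*sqrt(c) (q(c) = 3 - ((5*sqrt(c))*(-5) - 1) = 3 - (-25*sqrt(c) - 1) = 3 - (-1 - 25*sqrt(c)) = 3 + (1 + 25*sqrt(c)) = 4 + 25*sqrt(c))
k*144 + q(-5) = -62*144 + (4 + 25*sqrt(-5)) = -8928 + (4 + 25*(I*sqrt(5))) = -8928 + (4 + 25*I*sqrt(5)) = -8924 + 25*I*sqrt(5)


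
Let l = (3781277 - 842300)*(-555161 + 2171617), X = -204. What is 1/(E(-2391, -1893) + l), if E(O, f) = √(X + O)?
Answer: 1583575668504/7523135693633671492794913 - I*√2595/22569407080901014478384739 ≈ 2.1049e-13 - 2.2571e-24*I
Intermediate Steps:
l = 4750727005512 (l = 2938977*1616456 = 4750727005512)
E(O, f) = √(-204 + O)
1/(E(-2391, -1893) + l) = 1/(√(-204 - 2391) + 4750727005512) = 1/(√(-2595) + 4750727005512) = 1/(I*√2595 + 4750727005512) = 1/(4750727005512 + I*√2595)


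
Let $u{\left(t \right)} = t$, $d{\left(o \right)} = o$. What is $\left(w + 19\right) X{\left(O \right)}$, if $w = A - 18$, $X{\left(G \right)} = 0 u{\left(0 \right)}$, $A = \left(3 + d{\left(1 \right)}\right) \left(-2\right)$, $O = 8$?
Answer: $0$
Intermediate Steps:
$A = -8$ ($A = \left(3 + 1\right) \left(-2\right) = 4 \left(-2\right) = -8$)
$X{\left(G \right)} = 0$ ($X{\left(G \right)} = 0 \cdot 0 = 0$)
$w = -26$ ($w = -8 - 18 = -26$)
$\left(w + 19\right) X{\left(O \right)} = \left(-26 + 19\right) 0 = \left(-7\right) 0 = 0$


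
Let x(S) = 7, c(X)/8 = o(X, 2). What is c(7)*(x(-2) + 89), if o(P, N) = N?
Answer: 1536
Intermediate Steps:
c(X) = 16 (c(X) = 8*2 = 16)
c(7)*(x(-2) + 89) = 16*(7 + 89) = 16*96 = 1536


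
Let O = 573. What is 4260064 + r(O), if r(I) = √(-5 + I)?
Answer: 4260064 + 2*√142 ≈ 4.2601e+6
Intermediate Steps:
4260064 + r(O) = 4260064 + √(-5 + 573) = 4260064 + √568 = 4260064 + 2*√142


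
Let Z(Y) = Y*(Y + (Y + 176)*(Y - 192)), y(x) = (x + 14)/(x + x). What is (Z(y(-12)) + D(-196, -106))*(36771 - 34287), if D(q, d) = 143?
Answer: 117598333/16 ≈ 7.3499e+6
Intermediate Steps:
y(x) = (14 + x)/(2*x) (y(x) = (14 + x)/((2*x)) = (14 + x)*(1/(2*x)) = (14 + x)/(2*x))
Z(Y) = Y*(Y + (-192 + Y)*(176 + Y)) (Z(Y) = Y*(Y + (176 + Y)*(-192 + Y)) = Y*(Y + (-192 + Y)*(176 + Y)))
(Z(y(-12)) + D(-196, -106))*(36771 - 34287) = (((½)*(14 - 12)/(-12))*(-33792 + ((½)*(14 - 12)/(-12))² - 15*(14 - 12)/(2*(-12))) + 143)*(36771 - 34287) = (((½)*(-1/12)*2)*(-33792 + ((½)*(-1/12)*2)² - 15*(-1)*2/(2*12)) + 143)*2484 = (-(-33792 + (-1/12)² - 15*(-1/12))/12 + 143)*2484 = (-(-33792 + 1/144 + 5/4)/12 + 143)*2484 = (-1/12*(-4865867/144) + 143)*2484 = (4865867/1728 + 143)*2484 = (5112971/1728)*2484 = 117598333/16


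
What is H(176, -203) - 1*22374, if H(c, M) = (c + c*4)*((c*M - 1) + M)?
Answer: -31642534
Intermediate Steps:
H(c, M) = 5*c*(-1 + M + M*c) (H(c, M) = (c + 4*c)*((M*c - 1) + M) = (5*c)*((-1 + M*c) + M) = (5*c)*(-1 + M + M*c) = 5*c*(-1 + M + M*c))
H(176, -203) - 1*22374 = 5*176*(-1 - 203 - 203*176) - 1*22374 = 5*176*(-1 - 203 - 35728) - 22374 = 5*176*(-35932) - 22374 = -31620160 - 22374 = -31642534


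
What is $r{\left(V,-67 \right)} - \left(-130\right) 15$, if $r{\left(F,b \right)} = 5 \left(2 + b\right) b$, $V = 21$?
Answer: $23725$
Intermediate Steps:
$r{\left(F,b \right)} = b \left(10 + 5 b\right)$ ($r{\left(F,b \right)} = \left(10 + 5 b\right) b = b \left(10 + 5 b\right)$)
$r{\left(V,-67 \right)} - \left(-130\right) 15 = 5 \left(-67\right) \left(2 - 67\right) - \left(-130\right) 15 = 5 \left(-67\right) \left(-65\right) - -1950 = 21775 + 1950 = 23725$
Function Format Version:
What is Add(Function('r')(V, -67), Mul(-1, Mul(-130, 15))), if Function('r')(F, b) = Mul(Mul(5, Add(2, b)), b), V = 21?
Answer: 23725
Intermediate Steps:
Function('r')(F, b) = Mul(b, Add(10, Mul(5, b))) (Function('r')(F, b) = Mul(Add(10, Mul(5, b)), b) = Mul(b, Add(10, Mul(5, b))))
Add(Function('r')(V, -67), Mul(-1, Mul(-130, 15))) = Add(Mul(5, -67, Add(2, -67)), Mul(-1, Mul(-130, 15))) = Add(Mul(5, -67, -65), Mul(-1, -1950)) = Add(21775, 1950) = 23725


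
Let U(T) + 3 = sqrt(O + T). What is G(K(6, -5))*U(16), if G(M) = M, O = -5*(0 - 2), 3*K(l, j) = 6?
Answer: -6 + 2*sqrt(26) ≈ 4.1980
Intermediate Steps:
K(l, j) = 2 (K(l, j) = (1/3)*6 = 2)
O = 10 (O = -5*(-2) = 10)
U(T) = -3 + sqrt(10 + T)
G(K(6, -5))*U(16) = 2*(-3 + sqrt(10 + 16)) = 2*(-3 + sqrt(26)) = -6 + 2*sqrt(26)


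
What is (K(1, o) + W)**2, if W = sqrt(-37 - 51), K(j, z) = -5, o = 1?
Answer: (5 - 2*I*sqrt(22))**2 ≈ -63.0 - 93.808*I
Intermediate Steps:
W = 2*I*sqrt(22) (W = sqrt(-88) = 2*I*sqrt(22) ≈ 9.3808*I)
(K(1, o) + W)**2 = (-5 + 2*I*sqrt(22))**2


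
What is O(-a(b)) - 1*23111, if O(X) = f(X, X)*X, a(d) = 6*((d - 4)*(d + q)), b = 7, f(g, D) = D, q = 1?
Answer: -2375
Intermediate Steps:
a(d) = 6*(1 + d)*(-4 + d) (a(d) = 6*((d - 4)*(d + 1)) = 6*((-4 + d)*(1 + d)) = 6*((1 + d)*(-4 + d)) = 6*(1 + d)*(-4 + d))
O(X) = X² (O(X) = X*X = X²)
O(-a(b)) - 1*23111 = (-(-24 - 18*7 + 6*7²))² - 1*23111 = (-(-24 - 126 + 6*49))² - 23111 = (-(-24 - 126 + 294))² - 23111 = (-1*144)² - 23111 = (-144)² - 23111 = 20736 - 23111 = -2375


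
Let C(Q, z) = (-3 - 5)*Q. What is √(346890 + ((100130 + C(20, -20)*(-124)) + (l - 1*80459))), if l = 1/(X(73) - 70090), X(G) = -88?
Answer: √1903006255579106/70178 ≈ 621.61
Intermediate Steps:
l = -1/70178 (l = 1/(-88 - 70090) = 1/(-70178) = -1/70178 ≈ -1.4249e-5)
C(Q, z) = -8*Q
√(346890 + ((100130 + C(20, -20)*(-124)) + (l - 1*80459))) = √(346890 + ((100130 - 8*20*(-124)) + (-1/70178 - 1*80459))) = √(346890 + ((100130 - 160*(-124)) + (-1/70178 - 80459))) = √(346890 + ((100130 + 19840) - 5646451703/70178)) = √(346890 + (119970 - 5646451703/70178)) = √(346890 + 2772802957/70178) = √(27116849377/70178) = √1903006255579106/70178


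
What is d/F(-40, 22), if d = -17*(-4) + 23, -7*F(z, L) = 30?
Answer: -637/30 ≈ -21.233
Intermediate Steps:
F(z, L) = -30/7 (F(z, L) = -1/7*30 = -30/7)
d = 91 (d = 68 + 23 = 91)
d/F(-40, 22) = 91/(-30/7) = 91*(-7/30) = -637/30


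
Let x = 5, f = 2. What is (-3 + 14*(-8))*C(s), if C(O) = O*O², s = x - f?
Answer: -3105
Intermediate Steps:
s = 3 (s = 5 - 1*2 = 5 - 2 = 3)
C(O) = O³
(-3 + 14*(-8))*C(s) = (-3 + 14*(-8))*3³ = (-3 - 112)*27 = -115*27 = -3105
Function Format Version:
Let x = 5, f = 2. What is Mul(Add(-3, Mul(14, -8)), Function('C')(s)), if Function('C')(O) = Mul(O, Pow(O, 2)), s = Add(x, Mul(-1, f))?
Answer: -3105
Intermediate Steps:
s = 3 (s = Add(5, Mul(-1, 2)) = Add(5, -2) = 3)
Function('C')(O) = Pow(O, 3)
Mul(Add(-3, Mul(14, -8)), Function('C')(s)) = Mul(Add(-3, Mul(14, -8)), Pow(3, 3)) = Mul(Add(-3, -112), 27) = Mul(-115, 27) = -3105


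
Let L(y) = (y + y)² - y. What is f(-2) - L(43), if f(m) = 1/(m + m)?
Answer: -29413/4 ≈ -7353.3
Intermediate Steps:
f(m) = 1/(2*m)
L(y) = -y + 4*y² (L(y) = (2*y)² - y = 4*y² - y = -y + 4*y²)
f(-2) - L(43) = (½)/(-2) - 43*(-1 + 4*43) = (½)*(-½) - 43*(-1 + 172) = -¼ - 43*171 = -¼ - 1*7353 = -¼ - 7353 = -29413/4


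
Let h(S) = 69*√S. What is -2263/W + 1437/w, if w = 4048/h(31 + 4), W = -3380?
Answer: 2263/3380 + 4311*√35/176 ≈ 145.58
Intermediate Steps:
w = 176*√35/105 (w = 4048/((69*√(31 + 4))) = 4048/((69*√35)) = 4048*(√35/2415) = 176*√35/105 ≈ 9.9165)
-2263/W + 1437/w = -2263/(-3380) + 1437/((176*√35/105)) = -2263*(-1/3380) + 1437*(3*√35/176) = 2263/3380 + 4311*√35/176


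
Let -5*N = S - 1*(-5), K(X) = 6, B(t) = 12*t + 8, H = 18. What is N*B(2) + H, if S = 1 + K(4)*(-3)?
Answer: 474/5 ≈ 94.800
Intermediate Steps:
B(t) = 8 + 12*t
S = -17 (S = 1 + 6*(-3) = 1 - 18 = -17)
N = 12/5 (N = -(-17 - 1*(-5))/5 = -(-17 + 5)/5 = -⅕*(-12) = 12/5 ≈ 2.4000)
N*B(2) + H = 12*(8 + 12*2)/5 + 18 = 12*(8 + 24)/5 + 18 = (12/5)*32 + 18 = 384/5 + 18 = 474/5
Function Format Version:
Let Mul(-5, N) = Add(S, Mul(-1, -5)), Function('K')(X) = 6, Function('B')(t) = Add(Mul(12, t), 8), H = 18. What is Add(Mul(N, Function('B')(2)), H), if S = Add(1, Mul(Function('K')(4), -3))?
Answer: Rational(474, 5) ≈ 94.800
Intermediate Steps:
Function('B')(t) = Add(8, Mul(12, t))
S = -17 (S = Add(1, Mul(6, -3)) = Add(1, -18) = -17)
N = Rational(12, 5) (N = Mul(Rational(-1, 5), Add(-17, Mul(-1, -5))) = Mul(Rational(-1, 5), Add(-17, 5)) = Mul(Rational(-1, 5), -12) = Rational(12, 5) ≈ 2.4000)
Add(Mul(N, Function('B')(2)), H) = Add(Mul(Rational(12, 5), Add(8, Mul(12, 2))), 18) = Add(Mul(Rational(12, 5), Add(8, 24)), 18) = Add(Mul(Rational(12, 5), 32), 18) = Add(Rational(384, 5), 18) = Rational(474, 5)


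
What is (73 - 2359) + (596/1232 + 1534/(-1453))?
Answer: -1023295839/447524 ≈ -2286.6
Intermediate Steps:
(73 - 2359) + (596/1232 + 1534/(-1453)) = -2286 + (596*(1/1232) + 1534*(-1/1453)) = -2286 + (149/308 - 1534/1453) = -2286 - 255975/447524 = -1023295839/447524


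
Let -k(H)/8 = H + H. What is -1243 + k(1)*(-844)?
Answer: 12261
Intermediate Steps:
k(H) = -16*H (k(H) = -8*(H + H) = -16*H)
-1243 + k(1)*(-844) = -1243 - 16*1*(-844) = -1243 - 16*(-844) = -1243 + 13504 = 12261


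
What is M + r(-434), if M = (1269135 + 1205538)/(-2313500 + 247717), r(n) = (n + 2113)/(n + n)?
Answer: -5616465821/1793099644 ≈ -3.1323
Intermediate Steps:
r(n) = (2113 + n)/(2*n) (r(n) = (2113 + n)/((2*n)) = (2113 + n)*(1/(2*n)) = (2113 + n)/(2*n))
M = -2474673/2065783 (M = 2474673/(-2065783) = 2474673*(-1/2065783) = -2474673/2065783 ≈ -1.1979)
M + r(-434) = -2474673/2065783 + (½)*(2113 - 434)/(-434) = -2474673/2065783 + (½)*(-1/434)*1679 = -2474673/2065783 - 1679/868 = -5616465821/1793099644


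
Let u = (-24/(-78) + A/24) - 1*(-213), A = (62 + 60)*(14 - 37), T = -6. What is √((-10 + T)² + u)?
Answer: √2143947/78 ≈ 18.772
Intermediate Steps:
A = -2806 (A = 122*(-23) = -2806)
u = 15037/156 (u = (-24/(-78) - 2806/24) - 1*(-213) = (-24*(-1/78) - 2806*1/24) + 213 = (4/13 - 1403/12) + 213 = -18191/156 + 213 = 15037/156 ≈ 96.391)
√((-10 + T)² + u) = √((-10 - 6)² + 15037/156) = √((-16)² + 15037/156) = √(256 + 15037/156) = √(54973/156) = √2143947/78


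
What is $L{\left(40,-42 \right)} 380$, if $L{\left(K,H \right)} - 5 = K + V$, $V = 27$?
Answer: $27360$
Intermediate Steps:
$L{\left(K,H \right)} = 32 + K$ ($L{\left(K,H \right)} = 5 + \left(K + 27\right) = 5 + \left(27 + K\right) = 32 + K$)
$L{\left(40,-42 \right)} 380 = \left(32 + 40\right) 380 = 72 \cdot 380 = 27360$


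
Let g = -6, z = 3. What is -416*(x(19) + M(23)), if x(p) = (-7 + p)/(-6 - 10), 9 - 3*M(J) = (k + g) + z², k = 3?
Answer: -104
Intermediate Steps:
M(J) = 1 (M(J) = 3 - ((3 - 6) + 3²)/3 = 3 - (-3 + 9)/3 = 3 - ⅓*6 = 3 - 2 = 1)
x(p) = 7/16 - p/16 (x(p) = (-7 + p)/(-16) = (-7 + p)*(-1/16) = 7/16 - p/16)
-416*(x(19) + M(23)) = -416*((7/16 - 1/16*19) + 1) = -416*((7/16 - 19/16) + 1) = -416*(-¾ + 1) = -416*¼ = -104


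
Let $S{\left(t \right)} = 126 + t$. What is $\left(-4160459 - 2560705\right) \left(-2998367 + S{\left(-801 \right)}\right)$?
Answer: $20157053124888$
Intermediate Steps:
$\left(-4160459 - 2560705\right) \left(-2998367 + S{\left(-801 \right)}\right) = \left(-4160459 - 2560705\right) \left(-2998367 + \left(126 - 801\right)\right) = - 6721164 \left(-2998367 - 675\right) = \left(-6721164\right) \left(-2999042\right) = 20157053124888$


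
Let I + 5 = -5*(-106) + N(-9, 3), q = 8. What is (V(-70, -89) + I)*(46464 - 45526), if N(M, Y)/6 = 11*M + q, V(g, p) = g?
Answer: -85358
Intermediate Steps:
N(M, Y) = 48 + 66*M (N(M, Y) = 6*(11*M + 8) = 6*(8 + 11*M) = 48 + 66*M)
I = -21 (I = -5 + (-5*(-106) + (48 + 66*(-9))) = -5 + (530 + (48 - 594)) = -5 + (530 - 546) = -5 - 16 = -21)
(V(-70, -89) + I)*(46464 - 45526) = (-70 - 21)*(46464 - 45526) = -91*938 = -85358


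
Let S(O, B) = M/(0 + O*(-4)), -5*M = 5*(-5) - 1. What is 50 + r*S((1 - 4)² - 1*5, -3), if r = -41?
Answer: 2533/40 ≈ 63.325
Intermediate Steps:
M = 26/5 (M = -(5*(-5) - 1)/5 = -(-25 - 1)/5 = -⅕*(-26) = 26/5 ≈ 5.2000)
S(O, B) = -13/(10*O) (S(O, B) = 26/(5*(0 + O*(-4))) = 26/(5*(0 - 4*O)) = 26/(5*((-4*O))) = 26*(-1/(4*O))/5 = -13/(10*O))
50 + r*S((1 - 4)² - 1*5, -3) = 50 - (-533)/(10*((1 - 4)² - 1*5)) = 50 - (-533)/(10*((-3)² - 5)) = 50 - (-533)/(10*(9 - 5)) = 50 - (-533)/(10*4) = 50 - 41*(-13/40) = 50 + 533/40 = 2533/40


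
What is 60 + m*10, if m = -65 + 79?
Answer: 200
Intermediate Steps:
m = 14
60 + m*10 = 60 + 14*10 = 60 + 140 = 200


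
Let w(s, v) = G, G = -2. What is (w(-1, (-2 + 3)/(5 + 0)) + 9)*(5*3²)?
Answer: 315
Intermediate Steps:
w(s, v) = -2
(w(-1, (-2 + 3)/(5 + 0)) + 9)*(5*3²) = (-2 + 9)*(5*3²) = 7*(5*9) = 7*45 = 315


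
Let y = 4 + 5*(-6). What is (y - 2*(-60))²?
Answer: 8836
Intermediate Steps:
y = -26 (y = 4 - 30 = -26)
(y - 2*(-60))² = (-26 - 2*(-60))² = (-26 + 120)² = 94² = 8836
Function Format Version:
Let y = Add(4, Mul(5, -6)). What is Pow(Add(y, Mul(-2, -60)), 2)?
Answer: 8836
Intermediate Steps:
y = -26 (y = Add(4, -30) = -26)
Pow(Add(y, Mul(-2, -60)), 2) = Pow(Add(-26, Mul(-2, -60)), 2) = Pow(Add(-26, 120), 2) = Pow(94, 2) = 8836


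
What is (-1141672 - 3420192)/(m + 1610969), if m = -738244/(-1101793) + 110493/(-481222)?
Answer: -345533195353661392/122021046302283399 ≈ -2.8317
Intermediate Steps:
m = 33359834317/75743861578 (m = -738244*(-1/1101793) + 110493*(-1/481222) = 738244/1101793 - 110493/481222 = 33359834317/75743861578 ≈ 0.44043)
(-1141672 - 3420192)/(m + 1610969) = (-1141672 - 3420192)/(33359834317/75743861578 + 1610969) = -4561864/122021046302283399/75743861578 = -4561864*75743861578/122021046302283399 = -345533195353661392/122021046302283399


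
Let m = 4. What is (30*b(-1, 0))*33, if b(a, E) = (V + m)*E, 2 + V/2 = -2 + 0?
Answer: 0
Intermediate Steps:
V = -8 (V = -4 + 2*(-2 + 0) = -4 + 2*(-2) = -4 - 4 = -8)
b(a, E) = -4*E (b(a, E) = (-8 + 4)*E = -4*E)
(30*b(-1, 0))*33 = (30*(-4*0))*33 = (30*0)*33 = 0*33 = 0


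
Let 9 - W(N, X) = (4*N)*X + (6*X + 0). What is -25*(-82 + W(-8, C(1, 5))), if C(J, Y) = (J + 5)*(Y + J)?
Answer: -21575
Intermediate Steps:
C(J, Y) = (5 + J)*(J + Y)
W(N, X) = 9 - 6*X - 4*N*X (W(N, X) = 9 - ((4*N)*X + (6*X + 0)) = 9 - (4*N*X + 6*X) = 9 - (6*X + 4*N*X) = 9 + (-6*X - 4*N*X) = 9 - 6*X - 4*N*X)
-25*(-82 + W(-8, C(1, 5))) = -25*(-82 + (9 - 6*(1**2 + 5*1 + 5*5 + 1*5) - 4*(-8)*(1**2 + 5*1 + 5*5 + 1*5))) = -25*(-82 + (9 - 6*(1 + 5 + 25 + 5) - 4*(-8)*(1 + 5 + 25 + 5))) = -25*(-82 + (9 - 6*36 - 4*(-8)*36)) = -25*(-82 + (9 - 216 + 1152)) = -25*(-82 + 945) = -25*863 = -21575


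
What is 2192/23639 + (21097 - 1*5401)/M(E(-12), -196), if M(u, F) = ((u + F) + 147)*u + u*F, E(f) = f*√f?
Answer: -235675168/1459779167 - 53410*I*√3/61753 ≈ -0.16145 - 1.498*I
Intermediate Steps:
E(f) = f^(3/2)
M(u, F) = F*u + u*(147 + F + u) (M(u, F) = ((F + u) + 147)*u + F*u = (147 + F + u)*u + F*u = u*(147 + F + u) + F*u = F*u + u*(147 + F + u))
2192/23639 + (21097 - 1*5401)/M(E(-12), -196) = 2192/23639 + (21097 - 1*5401)/(((-12)^(3/2)*(147 + (-12)^(3/2) + 2*(-196)))) = 2192*(1/23639) + (21097 - 5401)/(((-24*I*√3)*(147 - 24*I*√3 - 392))) = 2192/23639 + 15696/(((-24*I*√3)*(-245 - 24*I*√3))) = 2192/23639 + 15696/((-24*I*√3*(-245 - 24*I*√3))) = 2192/23639 + 15696*(I*√3/(72*(-245 - 24*I*√3))) = 2192/23639 + 218*I*√3/(-245 - 24*I*√3)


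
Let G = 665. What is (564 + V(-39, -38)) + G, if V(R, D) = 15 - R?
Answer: 1283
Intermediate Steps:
(564 + V(-39, -38)) + G = (564 + (15 - 1*(-39))) + 665 = (564 + (15 + 39)) + 665 = (564 + 54) + 665 = 618 + 665 = 1283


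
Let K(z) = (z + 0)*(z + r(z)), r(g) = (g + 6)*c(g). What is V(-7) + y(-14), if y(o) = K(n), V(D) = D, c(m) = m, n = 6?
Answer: 461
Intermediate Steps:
r(g) = g*(6 + g) (r(g) = (g + 6)*g = (6 + g)*g = g*(6 + g))
K(z) = z*(z + z*(6 + z)) (K(z) = (z + 0)*(z + z*(6 + z)) = z*(z + z*(6 + z)))
y(o) = 468 (y(o) = 6²*(7 + 6) = 36*13 = 468)
V(-7) + y(-14) = -7 + 468 = 461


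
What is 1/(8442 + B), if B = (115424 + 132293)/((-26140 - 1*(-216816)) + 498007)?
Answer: 688683/5814109603 ≈ 0.00011845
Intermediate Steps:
B = 247717/688683 (B = 247717/((-26140 + 216816) + 498007) = 247717/(190676 + 498007) = 247717/688683 ≈ 0.35970)
1/(8442 + B) = 1/(8442 + 247717/688683) = 1/(5814109603/688683) = 688683/5814109603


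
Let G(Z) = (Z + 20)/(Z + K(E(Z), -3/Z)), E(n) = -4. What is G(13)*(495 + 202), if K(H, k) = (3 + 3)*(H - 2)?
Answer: -23001/23 ≈ -1000.0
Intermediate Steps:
K(H, k) = -12 + 6*H (K(H, k) = 6*(-2 + H) = -12 + 6*H)
G(Z) = (20 + Z)/(-36 + Z) (G(Z) = (Z + 20)/(Z + (-12 + 6*(-4))) = (20 + Z)/(Z + (-12 - 24)) = (20 + Z)/(Z - 36) = (20 + Z)/(-36 + Z))
G(13)*(495 + 202) = ((20 + 13)/(-36 + 13))*(495 + 202) = (33/(-23))*697 = -1/23*33*697 = -33/23*697 = -23001/23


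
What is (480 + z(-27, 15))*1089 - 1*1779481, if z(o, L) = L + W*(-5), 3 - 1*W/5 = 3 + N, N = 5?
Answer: -1104301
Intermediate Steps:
W = -25 (W = 15 - 5*(3 + 5) = 15 - 5*8 = 15 - 40 = -25)
z(o, L) = 125 + L (z(o, L) = L - 25*(-5) = L + 125 = 125 + L)
(480 + z(-27, 15))*1089 - 1*1779481 = (480 + (125 + 15))*1089 - 1*1779481 = (480 + 140)*1089 - 1779481 = 620*1089 - 1779481 = 675180 - 1779481 = -1104301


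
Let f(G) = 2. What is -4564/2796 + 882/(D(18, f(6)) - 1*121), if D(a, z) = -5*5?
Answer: -391552/51027 ≈ -7.6734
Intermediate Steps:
D(a, z) = -25
-4564/2796 + 882/(D(18, f(6)) - 1*121) = -4564/2796 + 882/(-25 - 1*121) = -4564*1/2796 + 882/(-25 - 121) = -1141/699 + 882/(-146) = -1141/699 + 882*(-1/146) = -1141/699 - 441/73 = -391552/51027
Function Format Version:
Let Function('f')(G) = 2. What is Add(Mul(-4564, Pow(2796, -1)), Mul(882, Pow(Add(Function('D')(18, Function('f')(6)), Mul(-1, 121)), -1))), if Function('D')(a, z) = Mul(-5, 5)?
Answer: Rational(-391552, 51027) ≈ -7.6734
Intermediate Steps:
Function('D')(a, z) = -25
Add(Mul(-4564, Pow(2796, -1)), Mul(882, Pow(Add(Function('D')(18, Function('f')(6)), Mul(-1, 121)), -1))) = Add(Mul(-4564, Pow(2796, -1)), Mul(882, Pow(Add(-25, Mul(-1, 121)), -1))) = Add(Mul(-4564, Rational(1, 2796)), Mul(882, Pow(Add(-25, -121), -1))) = Add(Rational(-1141, 699), Mul(882, Pow(-146, -1))) = Add(Rational(-1141, 699), Mul(882, Rational(-1, 146))) = Add(Rational(-1141, 699), Rational(-441, 73)) = Rational(-391552, 51027)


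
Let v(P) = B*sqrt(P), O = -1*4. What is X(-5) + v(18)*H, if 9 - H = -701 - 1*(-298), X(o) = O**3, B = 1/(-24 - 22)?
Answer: -64 - 618*sqrt(2)/23 ≈ -102.00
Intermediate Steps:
B = -1/46 (B = 1/(-46) = -1/46 ≈ -0.021739)
O = -4
X(o) = -64 (X(o) = (-4)**3 = -64)
H = 412 (H = 9 - (-701 - 1*(-298)) = 9 - (-701 + 298) = 9 - 1*(-403) = 9 + 403 = 412)
v(P) = -sqrt(P)/46
X(-5) + v(18)*H = -64 - 3*sqrt(2)/46*412 = -64 - 618*sqrt(2)/23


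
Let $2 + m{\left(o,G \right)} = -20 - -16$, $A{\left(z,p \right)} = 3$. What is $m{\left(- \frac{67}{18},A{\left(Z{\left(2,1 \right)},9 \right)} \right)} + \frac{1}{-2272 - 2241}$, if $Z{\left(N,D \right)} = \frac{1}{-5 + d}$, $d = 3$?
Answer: $- \frac{27079}{4513} \approx -6.0002$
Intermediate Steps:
$Z{\left(N,D \right)} = - \frac{1}{2}$ ($Z{\left(N,D \right)} = \frac{1}{-5 + 3} = \frac{1}{-2} = - \frac{1}{2}$)
$m{\left(o,G \right)} = -6$ ($m{\left(o,G \right)} = -2 - 4 = -6$)
$m{\left(- \frac{67}{18},A{\left(Z{\left(2,1 \right)},9 \right)} \right)} + \frac{1}{-2272 - 2241} = -6 + \frac{1}{-2272 - 2241} = -6 + \frac{1}{-4513} = -6 - \frac{1}{4513} = - \frac{27079}{4513}$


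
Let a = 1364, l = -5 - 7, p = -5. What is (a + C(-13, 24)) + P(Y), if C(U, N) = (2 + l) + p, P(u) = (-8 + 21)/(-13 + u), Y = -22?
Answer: 47202/35 ≈ 1348.6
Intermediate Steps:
l = -12
P(u) = 13/(-13 + u)
C(U, N) = -15 (C(U, N) = (2 - 12) - 5 = -10 - 5 = -15)
(a + C(-13, 24)) + P(Y) = (1364 - 15) + 13/(-13 - 22) = 1349 + 13/(-35) = 1349 + 13*(-1/35) = 1349 - 13/35 = 47202/35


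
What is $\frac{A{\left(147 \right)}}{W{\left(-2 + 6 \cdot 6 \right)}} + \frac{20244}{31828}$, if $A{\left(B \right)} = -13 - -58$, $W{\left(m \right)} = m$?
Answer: $\frac{530139}{270538} \approx 1.9596$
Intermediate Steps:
$A{\left(B \right)} = 45$ ($A{\left(B \right)} = -13 + 58 = 45$)
$\frac{A{\left(147 \right)}}{W{\left(-2 + 6 \cdot 6 \right)}} + \frac{20244}{31828} = \frac{45}{-2 + 6 \cdot 6} + \frac{20244}{31828} = \frac{45}{-2 + 36} + 20244 \cdot \frac{1}{31828} = \frac{45}{34} + \frac{5061}{7957} = \frac{530139}{270538}$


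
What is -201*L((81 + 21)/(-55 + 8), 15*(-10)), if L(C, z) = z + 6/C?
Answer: 521997/17 ≈ 30706.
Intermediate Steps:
-201*L((81 + 21)/(-55 + 8), 15*(-10)) = -201*(15*(-10) + 6/(((81 + 21)/(-55 + 8)))) = -201*(-150 + 6/((102/(-47)))) = -201*(-150 + 6/((102*(-1/47)))) = -201*(-150 + 6/(-102/47)) = -201*(-150 + 6*(-47/102)) = -201*(-150 - 47/17) = -201*(-2597/17) = 521997/17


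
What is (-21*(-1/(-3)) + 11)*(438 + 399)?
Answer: 3348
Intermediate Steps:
(-21*(-1/(-3)) + 11)*(438 + 399) = (-21*(-1*(-1/3)) + 11)*837 = (-21/3 + 11)*837 = (-7*1 + 11)*837 = (-7 + 11)*837 = 4*837 = 3348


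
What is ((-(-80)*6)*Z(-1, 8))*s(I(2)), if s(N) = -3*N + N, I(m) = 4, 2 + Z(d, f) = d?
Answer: 11520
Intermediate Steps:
Z(d, f) = -2 + d
s(N) = -2*N
((-(-80)*6)*Z(-1, 8))*s(I(2)) = ((-(-80)*6)*(-2 - 1))*(-2*4) = (-16*(-30)*(-3))*(-8) = (480*(-3))*(-8) = -1440*(-8) = 11520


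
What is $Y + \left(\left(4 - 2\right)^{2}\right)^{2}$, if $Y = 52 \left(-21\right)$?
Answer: $-1076$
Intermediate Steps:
$Y = -1092$
$Y + \left(\left(4 - 2\right)^{2}\right)^{2} = -1092 + \left(\left(4 - 2\right)^{2}\right)^{2} = -1092 + \left(2^{2}\right)^{2} = -1092 + 4^{2} = -1092 + 16 = -1076$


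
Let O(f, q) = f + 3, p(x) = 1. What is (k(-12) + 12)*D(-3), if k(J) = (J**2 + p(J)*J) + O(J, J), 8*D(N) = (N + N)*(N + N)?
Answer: 1215/2 ≈ 607.50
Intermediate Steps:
O(f, q) = 3 + f
D(N) = N**2/2 (D(N) = ((N + N)*(N + N))/8 = ((2*N)*(2*N))/8 = (4*N**2)/8 = N**2/2)
k(J) = 3 + J**2 + 2*J (k(J) = (J**2 + 1*J) + (3 + J) = (J**2 + J) + (3 + J) = (J + J**2) + (3 + J) = 3 + J**2 + 2*J)
(k(-12) + 12)*D(-3) = ((3 + (-12)**2 + 2*(-12)) + 12)*((1/2)*(-3)**2) = ((3 + 144 - 24) + 12)*((1/2)*9) = (123 + 12)*(9/2) = 135*(9/2) = 1215/2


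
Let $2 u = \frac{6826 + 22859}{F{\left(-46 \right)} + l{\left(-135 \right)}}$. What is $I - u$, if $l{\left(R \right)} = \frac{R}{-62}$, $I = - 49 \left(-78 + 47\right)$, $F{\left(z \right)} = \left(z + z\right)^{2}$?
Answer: $\frac{796407422}{524903} \approx 1517.2$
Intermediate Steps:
$F{\left(z \right)} = 4 z^{2}$ ($F{\left(z \right)} = \left(2 z\right)^{2} = 4 z^{2}$)
$I = 1519$ ($I = \left(-49\right) \left(-31\right) = 1519$)
$l{\left(R \right)} = - \frac{R}{62}$ ($l{\left(R \right)} = R \left(- \frac{1}{62}\right) = - \frac{R}{62}$)
$u = \frac{920235}{524903}$ ($u = \frac{\left(6826 + 22859\right) \frac{1}{4 \left(-46\right)^{2} - - \frac{135}{62}}}{2} = \frac{29685 \frac{1}{4 \cdot 2116 + \frac{135}{62}}}{2} = \frac{29685 \frac{1}{8464 + \frac{135}{62}}}{2} = \frac{29685 \frac{1}{\frac{524903}{62}}}{2} = \frac{29685 \cdot \frac{62}{524903}}{2} = \frac{1}{2} \cdot \frac{1840470}{524903} = \frac{920235}{524903} \approx 1.7532$)
$I - u = 1519 - \frac{920235}{524903} = \frac{796407422}{524903}$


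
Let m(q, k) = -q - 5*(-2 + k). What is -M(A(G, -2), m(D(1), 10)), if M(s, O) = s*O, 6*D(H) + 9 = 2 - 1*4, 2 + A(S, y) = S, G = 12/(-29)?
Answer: -8015/87 ≈ -92.126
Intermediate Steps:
G = -12/29 (G = 12*(-1/29) = -12/29 ≈ -0.41379)
A(S, y) = -2 + S
D(H) = -11/6 (D(H) = -3/2 + (2 - 1*4)/6 = -3/2 + (2 - 4)/6 = -3/2 + (⅙)*(-2) = -3/2 - ⅓ = -11/6)
m(q, k) = 10 - q - 5*k (m(q, k) = -q + (10 - 5*k) = 10 - q - 5*k)
M(s, O) = O*s
-M(A(G, -2), m(D(1), 10)) = -(10 - 1*(-11/6) - 5*10)*(-2 - 12/29) = -(10 + 11/6 - 50)*(-70)/29 = -(-229)*(-70)/(6*29) = -1*8015/87 = -8015/87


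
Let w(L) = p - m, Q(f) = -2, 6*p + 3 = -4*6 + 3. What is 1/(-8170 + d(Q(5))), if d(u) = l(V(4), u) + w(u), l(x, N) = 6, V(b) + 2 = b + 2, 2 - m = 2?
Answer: -1/8168 ≈ -0.00012243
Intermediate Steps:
p = -4 (p = -½ + (-4*6 + 3)/6 = -½ + (-24 + 3)/6 = -½ + (⅙)*(-21) = -½ - 7/2 = -4)
m = 0 (m = 2 - 1*2 = 2 - 2 = 0)
V(b) = b (V(b) = -2 + (b + 2) = -2 + (2 + b) = b)
w(L) = -4 (w(L) = -4 - 1*0 = -4 + 0 = -4)
d(u) = 2 (d(u) = 6 - 4 = 2)
1/(-8170 + d(Q(5))) = 1/(-8170 + 2) = 1/(-8168) = -1/8168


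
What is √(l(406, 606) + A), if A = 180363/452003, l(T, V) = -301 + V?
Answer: √62395071779834/452003 ≈ 17.476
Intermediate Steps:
A = 180363/452003 (A = 180363*(1/452003) = 180363/452003 ≈ 0.39903)
√(l(406, 606) + A) = √((-301 + 606) + 180363/452003) = √(305 + 180363/452003) = √(138041278/452003) = √62395071779834/452003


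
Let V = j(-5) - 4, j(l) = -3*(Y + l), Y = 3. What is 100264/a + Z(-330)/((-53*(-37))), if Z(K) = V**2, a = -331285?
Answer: -195292564/649649885 ≈ -0.30061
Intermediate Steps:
j(l) = -9 - 3*l (j(l) = -3*(3 + l) = -9 - 3*l)
V = 2 (V = (-9 - 3*(-5)) - 4 = (-9 + 15) - 4 = 6 - 4 = 2)
Z(K) = 4 (Z(K) = 2**2 = 4)
100264/a + Z(-330)/((-53*(-37))) = 100264/(-331285) + 4/((-53*(-37))) = 100264*(-1/331285) + 4/1961 = -100264/331285 + 4*(1/1961) = -100264/331285 + 4/1961 = -195292564/649649885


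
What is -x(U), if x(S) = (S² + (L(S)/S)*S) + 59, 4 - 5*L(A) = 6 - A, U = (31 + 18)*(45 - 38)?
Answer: -588881/5 ≈ -1.1778e+5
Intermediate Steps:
U = 343 (U = 49*7 = 343)
L(A) = -⅖ + A/5 (L(A) = ⅘ - (6 - A)/5 = ⅘ + (-6/5 + A/5) = -⅖ + A/5)
x(S) = 293/5 + S² + S/5 (x(S) = (S² + ((-⅖ + S/5)/S)*S) + 59 = (S² + (-⅖ + S/5)) + 59 = (-⅖ + S² + S/5) + 59 = 293/5 + S² + S/5)
-x(U) = -(293/5 + 343² + (⅕)*343) = -(293/5 + 117649 + 343/5) = -1*588881/5 = -588881/5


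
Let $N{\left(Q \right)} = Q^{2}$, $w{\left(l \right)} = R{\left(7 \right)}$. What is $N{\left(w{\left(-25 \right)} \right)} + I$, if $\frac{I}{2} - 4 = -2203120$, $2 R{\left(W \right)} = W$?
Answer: $- \frac{17624879}{4} \approx -4.4062 \cdot 10^{6}$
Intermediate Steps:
$R{\left(W \right)} = \frac{W}{2}$
$w{\left(l \right)} = \frac{7}{2}$ ($w{\left(l \right)} = \frac{1}{2} \cdot 7 = \frac{7}{2}$)
$I = -4406232$ ($I = 8 + 2 \left(-2203120\right) = 8 - 4406240 = -4406232$)
$N{\left(w{\left(-25 \right)} \right)} + I = \left(\frac{7}{2}\right)^{2} - 4406232 = \frac{49}{4} - 4406232 = - \frac{17624879}{4}$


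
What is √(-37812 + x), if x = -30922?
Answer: I*√68734 ≈ 262.17*I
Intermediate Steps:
√(-37812 + x) = √(-37812 - 30922) = √(-68734) = I*√68734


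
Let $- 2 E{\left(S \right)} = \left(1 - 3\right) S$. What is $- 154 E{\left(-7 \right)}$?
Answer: $1078$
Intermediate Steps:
$E{\left(S \right)} = S$ ($E{\left(S \right)} = - \frac{\left(1 - 3\right) S}{2} = - \frac{\left(-2\right) S}{2} = S$)
$- 154 E{\left(-7 \right)} = \left(-154\right) \left(-7\right) = 1078$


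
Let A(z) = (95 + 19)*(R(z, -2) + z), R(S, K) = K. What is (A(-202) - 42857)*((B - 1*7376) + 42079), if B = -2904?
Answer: -2102327287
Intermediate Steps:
A(z) = -228 + 114*z (A(z) = (95 + 19)*(-2 + z) = 114*(-2 + z) = -228 + 114*z)
(A(-202) - 42857)*((B - 1*7376) + 42079) = ((-228 + 114*(-202)) - 42857)*((-2904 - 1*7376) + 42079) = ((-228 - 23028) - 42857)*((-2904 - 7376) + 42079) = (-23256 - 42857)*(-10280 + 42079) = -66113*31799 = -2102327287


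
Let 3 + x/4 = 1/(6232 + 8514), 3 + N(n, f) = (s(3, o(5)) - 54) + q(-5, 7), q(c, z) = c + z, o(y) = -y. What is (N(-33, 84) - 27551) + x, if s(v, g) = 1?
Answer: -203620139/7373 ≈ -27617.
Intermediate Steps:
N(n, f) = -54 (N(n, f) = -3 + ((1 - 54) + (-5 + 7)) = -3 + (-53 + 2) = -3 - 51 = -54)
x = -88474/7373 (x = -12 + 4/(6232 + 8514) = -12 + 4/14746 = -12 + 4*(1/14746) = -12 + 2/7373 = -88474/7373 ≈ -12.000)
(N(-33, 84) - 27551) + x = (-54 - 27551) - 88474/7373 = -27605 - 88474/7373 = -203620139/7373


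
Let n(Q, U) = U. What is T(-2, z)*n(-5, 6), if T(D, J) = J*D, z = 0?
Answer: 0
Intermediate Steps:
T(D, J) = D*J
T(-2, z)*n(-5, 6) = -2*0*6 = 0*6 = 0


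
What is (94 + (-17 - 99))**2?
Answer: 484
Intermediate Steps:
(94 + (-17 - 99))**2 = (94 - 116)**2 = (-22)**2 = 484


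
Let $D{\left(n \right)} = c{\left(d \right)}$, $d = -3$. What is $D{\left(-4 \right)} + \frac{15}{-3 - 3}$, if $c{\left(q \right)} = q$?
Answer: $- \frac{11}{2} \approx -5.5$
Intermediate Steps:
$D{\left(n \right)} = -3$
$D{\left(-4 \right)} + \frac{15}{-3 - 3} = -3 + \frac{15}{-3 - 3} = -3 + \frac{15}{-6} = -3 + 15 \left(- \frac{1}{6}\right) = -3 - \frac{5}{2} = - \frac{11}{2}$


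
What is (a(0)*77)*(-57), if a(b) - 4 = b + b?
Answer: -17556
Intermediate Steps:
a(b) = 4 + 2*b (a(b) = 4 + (b + b) = 4 + 2*b)
(a(0)*77)*(-57) = ((4 + 2*0)*77)*(-57) = ((4 + 0)*77)*(-57) = (4*77)*(-57) = 308*(-57) = -17556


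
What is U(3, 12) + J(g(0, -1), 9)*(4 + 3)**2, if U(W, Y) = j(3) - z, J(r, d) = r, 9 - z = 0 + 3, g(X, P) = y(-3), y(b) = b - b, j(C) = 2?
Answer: -4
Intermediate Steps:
y(b) = 0
g(X, P) = 0
z = 6 (z = 9 - (0 + 3) = 9 - 1*3 = 9 - 3 = 6)
U(W, Y) = -4 (U(W, Y) = 2 - 1*6 = 2 - 6 = -4)
U(3, 12) + J(g(0, -1), 9)*(4 + 3)**2 = -4 + 0*(4 + 3)**2 = -4 + 0*7**2 = -4 + 0*49 = -4 + 0 = -4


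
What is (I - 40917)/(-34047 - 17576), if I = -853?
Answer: 41770/51623 ≈ 0.80914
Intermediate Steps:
(I - 40917)/(-34047 - 17576) = (-853 - 40917)/(-34047 - 17576) = -41770/(-51623) = -41770*(-1/51623) = 41770/51623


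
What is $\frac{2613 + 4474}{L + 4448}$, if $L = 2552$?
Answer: $\frac{7087}{7000} \approx 1.0124$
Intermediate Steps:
$\frac{2613 + 4474}{L + 4448} = \frac{2613 + 4474}{2552 + 4448} = \frac{7087}{7000}$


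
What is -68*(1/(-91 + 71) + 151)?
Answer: -51323/5 ≈ -10265.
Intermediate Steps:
-68*(1/(-91 + 71) + 151) = -68*(1/(-20) + 151) = -68*(-1/20 + 151) = -68*3019/20 = -51323/5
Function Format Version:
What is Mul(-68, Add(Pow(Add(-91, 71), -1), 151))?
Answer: Rational(-51323, 5) ≈ -10265.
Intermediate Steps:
Mul(-68, Add(Pow(Add(-91, 71), -1), 151)) = Mul(-68, Add(Pow(-20, -1), 151)) = Mul(-68, Add(Rational(-1, 20), 151)) = Mul(-68, Rational(3019, 20)) = Rational(-51323, 5)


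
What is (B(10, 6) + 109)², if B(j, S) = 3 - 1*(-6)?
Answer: 13924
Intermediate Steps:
B(j, S) = 9 (B(j, S) = 3 + 6 = 9)
(B(10, 6) + 109)² = (9 + 109)² = 118² = 13924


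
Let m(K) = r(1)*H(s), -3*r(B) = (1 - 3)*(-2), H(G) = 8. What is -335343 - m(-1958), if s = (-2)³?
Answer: -1005997/3 ≈ -3.3533e+5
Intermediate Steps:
s = -8
r(B) = -4/3 (r(B) = -(1 - 3)*(-2)/3 = -(-2)*(-2)/3 = -⅓*4 = -4/3)
m(K) = -32/3 (m(K) = -4/3*8 = -32/3)
-335343 - m(-1958) = -335343 - 1*(-32/3) = -335343 + 32/3 = -1005997/3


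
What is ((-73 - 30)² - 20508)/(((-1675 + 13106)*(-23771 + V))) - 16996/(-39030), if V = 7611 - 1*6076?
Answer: 240023600617/551146350860 ≈ 0.43550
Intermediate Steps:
V = 1535 (V = 7611 - 6076 = 1535)
((-73 - 30)² - 20508)/(((-1675 + 13106)*(-23771 + V))) - 16996/(-39030) = ((-73 - 30)² - 20508)/(((-1675 + 13106)*(-23771 + 1535))) - 16996/(-39030) = ((-103)² - 20508)/((11431*(-22236))) - 16996*(-1/39030) = (10609 - 20508)/(-254179716) + 8498/19515 = -9899*(-1/254179716) + 8498/19515 = 9899/254179716 + 8498/19515 = 240023600617/551146350860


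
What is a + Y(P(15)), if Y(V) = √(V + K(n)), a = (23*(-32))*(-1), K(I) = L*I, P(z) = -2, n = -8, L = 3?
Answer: 736 + I*√26 ≈ 736.0 + 5.099*I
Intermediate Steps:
K(I) = 3*I
a = 736 (a = -736*(-1) = 736)
Y(V) = √(-24 + V) (Y(V) = √(V + 3*(-8)) = √(V - 24) = √(-24 + V))
a + Y(P(15)) = 736 + √(-24 - 2) = 736 + √(-26) = 736 + I*√26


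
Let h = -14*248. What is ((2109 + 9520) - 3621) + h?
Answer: 4536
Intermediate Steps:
h = -3472
((2109 + 9520) - 3621) + h = ((2109 + 9520) - 3621) - 3472 = (11629 - 3621) - 3472 = 8008 - 3472 = 4536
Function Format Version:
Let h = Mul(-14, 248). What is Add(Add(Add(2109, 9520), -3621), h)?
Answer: 4536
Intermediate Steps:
h = -3472
Add(Add(Add(2109, 9520), -3621), h) = Add(Add(Add(2109, 9520), -3621), -3472) = Add(Add(11629, -3621), -3472) = Add(8008, -3472) = 4536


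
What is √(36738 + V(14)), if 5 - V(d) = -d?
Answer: √36757 ≈ 191.72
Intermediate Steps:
V(d) = 5 + d (V(d) = 5 - (-1)*d = 5 + d)
√(36738 + V(14)) = √(36738 + (5 + 14)) = √(36738 + 19) = √36757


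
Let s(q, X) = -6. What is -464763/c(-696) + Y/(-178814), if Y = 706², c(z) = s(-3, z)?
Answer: 13850523411/178814 ≈ 77458.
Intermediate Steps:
c(z) = -6
Y = 498436
-464763/c(-696) + Y/(-178814) = -464763/(-6) + 498436/(-178814) = -464763*(-⅙) + 498436*(-1/178814) = 154921/2 - 249218/89407 = 13850523411/178814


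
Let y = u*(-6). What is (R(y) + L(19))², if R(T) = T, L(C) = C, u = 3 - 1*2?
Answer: 169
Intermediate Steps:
u = 1 (u = 3 - 2 = 1)
y = -6 (y = 1*(-6) = -6)
(R(y) + L(19))² = (-6 + 19)² = 13² = 169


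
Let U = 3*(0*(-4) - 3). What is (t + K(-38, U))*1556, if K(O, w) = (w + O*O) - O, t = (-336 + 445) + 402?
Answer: 3087104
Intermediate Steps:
t = 511 (t = 109 + 402 = 511)
U = -9 (U = 3*(0 - 3) = 3*(-3) = -9)
K(O, w) = w + O² - O (K(O, w) = (w + O²) - O = w + O² - O)
(t + K(-38, U))*1556 = (511 + (-9 + (-38)² - 1*(-38)))*1556 = (511 + (-9 + 1444 + 38))*1556 = (511 + 1473)*1556 = 1984*1556 = 3087104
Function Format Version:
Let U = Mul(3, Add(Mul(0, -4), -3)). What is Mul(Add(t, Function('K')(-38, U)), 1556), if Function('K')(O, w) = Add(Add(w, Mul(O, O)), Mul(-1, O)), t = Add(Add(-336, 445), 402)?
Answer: 3087104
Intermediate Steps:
t = 511 (t = Add(109, 402) = 511)
U = -9 (U = Mul(3, Add(0, -3)) = Mul(3, -3) = -9)
Function('K')(O, w) = Add(w, Pow(O, 2), Mul(-1, O)) (Function('K')(O, w) = Add(Add(w, Pow(O, 2)), Mul(-1, O)) = Add(w, Pow(O, 2), Mul(-1, O)))
Mul(Add(t, Function('K')(-38, U)), 1556) = Mul(Add(511, Add(-9, Pow(-38, 2), Mul(-1, -38))), 1556) = Mul(Add(511, Add(-9, 1444, 38)), 1556) = Mul(Add(511, 1473), 1556) = Mul(1984, 1556) = 3087104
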